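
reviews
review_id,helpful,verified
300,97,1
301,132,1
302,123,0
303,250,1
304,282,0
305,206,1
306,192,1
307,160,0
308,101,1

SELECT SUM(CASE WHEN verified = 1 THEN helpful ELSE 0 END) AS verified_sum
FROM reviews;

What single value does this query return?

review_id=300: ✓ → 97
review_id=301: ✓ → 132
review_id=302: ✗
review_id=303: ✓ → 250
review_id=304: ✗
review_id=305: ✓ → 206
review_id=306: ✓ → 192
review_id=307: ✗
review_id=308: ✓ → 101
verified_sum = 97 + 132 + 250 + 206 + 192 + 101 = 978

978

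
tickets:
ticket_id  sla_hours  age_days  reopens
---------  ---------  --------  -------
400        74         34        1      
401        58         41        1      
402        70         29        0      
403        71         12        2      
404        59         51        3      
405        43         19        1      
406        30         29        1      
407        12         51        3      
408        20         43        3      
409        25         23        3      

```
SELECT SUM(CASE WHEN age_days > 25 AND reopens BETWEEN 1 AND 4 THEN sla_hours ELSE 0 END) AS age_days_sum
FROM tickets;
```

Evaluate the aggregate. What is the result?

253

ticket_id=400: ✓ → 74
ticket_id=401: ✓ → 58
ticket_id=402: ✗
ticket_id=403: ✗
ticket_id=404: ✓ → 59
ticket_id=405: ✗
ticket_id=406: ✓ → 30
ticket_id=407: ✓ → 12
ticket_id=408: ✓ → 20
ticket_id=409: ✗
age_days_sum = 74 + 58 + 59 + 30 + 12 + 20 = 253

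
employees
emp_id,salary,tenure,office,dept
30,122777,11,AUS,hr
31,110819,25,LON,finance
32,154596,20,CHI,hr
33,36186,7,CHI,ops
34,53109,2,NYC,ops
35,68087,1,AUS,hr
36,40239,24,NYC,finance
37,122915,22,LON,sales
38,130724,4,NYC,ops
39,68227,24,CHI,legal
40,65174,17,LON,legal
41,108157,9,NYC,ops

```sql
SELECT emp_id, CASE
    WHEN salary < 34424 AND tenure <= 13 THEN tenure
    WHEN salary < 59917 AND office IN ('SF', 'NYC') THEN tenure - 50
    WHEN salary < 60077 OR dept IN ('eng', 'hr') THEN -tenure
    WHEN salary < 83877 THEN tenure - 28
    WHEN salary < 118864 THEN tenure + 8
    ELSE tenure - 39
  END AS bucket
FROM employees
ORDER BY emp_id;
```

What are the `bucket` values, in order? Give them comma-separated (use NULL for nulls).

-11, 33, -20, -7, -48, -1, -26, -17, -35, -4, -11, 17

emp_id=30: salary < 60077 OR dept IN ('eng', 'hr') → -11
emp_id=31: salary < 118864 → 33
emp_id=32: salary < 60077 OR dept IN ('eng', 'hr') → -20
emp_id=33: salary < 60077 OR dept IN ('eng', 'hr') → -7
emp_id=34: salary < 59917 AND office IN ('SF', 'NYC') → -48
emp_id=35: salary < 60077 OR dept IN ('eng', 'hr') → -1
emp_id=36: salary < 59917 AND office IN ('SF', 'NYC') → -26
emp_id=37: ELSE → -17
emp_id=38: ELSE → -35
emp_id=39: salary < 83877 → -4
emp_id=40: salary < 83877 → -11
emp_id=41: salary < 118864 → 17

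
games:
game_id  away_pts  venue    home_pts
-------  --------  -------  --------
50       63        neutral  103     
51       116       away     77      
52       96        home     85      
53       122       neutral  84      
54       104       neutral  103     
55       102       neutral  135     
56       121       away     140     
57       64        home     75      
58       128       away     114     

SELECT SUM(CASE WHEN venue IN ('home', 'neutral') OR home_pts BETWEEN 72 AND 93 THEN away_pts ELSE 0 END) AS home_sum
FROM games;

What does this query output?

667

game_id=50: ✓ → 63
game_id=51: ✓ → 116
game_id=52: ✓ → 96
game_id=53: ✓ → 122
game_id=54: ✓ → 104
game_id=55: ✓ → 102
game_id=56: ✗
game_id=57: ✓ → 64
game_id=58: ✗
home_sum = 63 + 116 + 96 + 122 + 104 + 102 + 64 = 667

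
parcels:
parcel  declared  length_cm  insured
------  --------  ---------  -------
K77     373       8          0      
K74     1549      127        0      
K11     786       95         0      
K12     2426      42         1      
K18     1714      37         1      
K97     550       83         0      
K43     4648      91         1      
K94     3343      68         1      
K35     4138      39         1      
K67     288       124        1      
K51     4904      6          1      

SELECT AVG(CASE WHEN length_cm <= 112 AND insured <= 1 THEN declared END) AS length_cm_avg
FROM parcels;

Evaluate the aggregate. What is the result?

parcel=K77: ✓ → 373
parcel=K74: ✗
parcel=K11: ✓ → 786
parcel=K12: ✓ → 2426
parcel=K18: ✓ → 1714
parcel=K97: ✓ → 550
parcel=K43: ✓ → 4648
parcel=K94: ✓ → 3343
parcel=K35: ✓ → 4138
parcel=K67: ✗
parcel=K51: ✓ → 4904
length_cm_avg = (373 + 786 + 2426 + 1714 + 550 + 4648 + 3343 + 4138 + 4904) / 9 = 2542.4444444444

2542.4444444444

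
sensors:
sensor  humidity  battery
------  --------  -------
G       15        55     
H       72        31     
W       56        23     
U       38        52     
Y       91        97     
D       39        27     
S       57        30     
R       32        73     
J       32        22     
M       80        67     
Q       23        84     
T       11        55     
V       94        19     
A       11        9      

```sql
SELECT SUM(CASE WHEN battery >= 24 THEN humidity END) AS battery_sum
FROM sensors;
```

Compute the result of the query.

458

sensor=G: ✓ → 15
sensor=H: ✓ → 72
sensor=W: ✗
sensor=U: ✓ → 38
sensor=Y: ✓ → 91
sensor=D: ✓ → 39
sensor=S: ✓ → 57
sensor=R: ✓ → 32
sensor=J: ✗
sensor=M: ✓ → 80
sensor=Q: ✓ → 23
sensor=T: ✓ → 11
sensor=V: ✗
sensor=A: ✗
battery_sum = 15 + 72 + 38 + 91 + 39 + 57 + 32 + 80 + 23 + 11 = 458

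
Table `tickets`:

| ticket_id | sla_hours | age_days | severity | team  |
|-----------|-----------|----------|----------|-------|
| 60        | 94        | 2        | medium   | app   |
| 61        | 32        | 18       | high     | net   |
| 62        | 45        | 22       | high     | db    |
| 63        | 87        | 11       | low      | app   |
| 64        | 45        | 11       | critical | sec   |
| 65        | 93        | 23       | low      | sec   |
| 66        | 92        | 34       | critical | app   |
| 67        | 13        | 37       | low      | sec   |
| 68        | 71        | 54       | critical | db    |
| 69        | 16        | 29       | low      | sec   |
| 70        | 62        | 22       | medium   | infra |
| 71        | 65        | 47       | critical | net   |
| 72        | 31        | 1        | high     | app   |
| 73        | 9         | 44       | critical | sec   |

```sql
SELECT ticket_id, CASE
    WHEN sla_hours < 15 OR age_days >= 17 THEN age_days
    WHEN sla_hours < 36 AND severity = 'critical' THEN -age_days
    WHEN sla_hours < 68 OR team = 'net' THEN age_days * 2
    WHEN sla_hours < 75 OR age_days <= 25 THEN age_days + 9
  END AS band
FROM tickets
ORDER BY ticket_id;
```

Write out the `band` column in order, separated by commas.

ticket_id=60: sla_hours < 75 OR age_days <= 25 → 11
ticket_id=61: sla_hours < 15 OR age_days >= 17 → 18
ticket_id=62: sla_hours < 15 OR age_days >= 17 → 22
ticket_id=63: sla_hours < 75 OR age_days <= 25 → 20
ticket_id=64: sla_hours < 68 OR team = 'net' → 22
ticket_id=65: sla_hours < 15 OR age_days >= 17 → 23
ticket_id=66: sla_hours < 15 OR age_days >= 17 → 34
ticket_id=67: sla_hours < 15 OR age_days >= 17 → 37
ticket_id=68: sla_hours < 15 OR age_days >= 17 → 54
ticket_id=69: sla_hours < 15 OR age_days >= 17 → 29
ticket_id=70: sla_hours < 15 OR age_days >= 17 → 22
ticket_id=71: sla_hours < 15 OR age_days >= 17 → 47
ticket_id=72: sla_hours < 68 OR team = 'net' → 2
ticket_id=73: sla_hours < 15 OR age_days >= 17 → 44

11, 18, 22, 20, 22, 23, 34, 37, 54, 29, 22, 47, 2, 44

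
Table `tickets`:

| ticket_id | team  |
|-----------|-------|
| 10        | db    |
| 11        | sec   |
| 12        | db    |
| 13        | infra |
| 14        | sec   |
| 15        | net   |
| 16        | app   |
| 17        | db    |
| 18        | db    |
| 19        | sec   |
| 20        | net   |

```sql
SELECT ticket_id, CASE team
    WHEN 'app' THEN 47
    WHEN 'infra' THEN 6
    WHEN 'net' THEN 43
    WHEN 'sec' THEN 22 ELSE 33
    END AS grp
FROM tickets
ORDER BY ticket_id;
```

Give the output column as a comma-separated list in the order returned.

ticket_id=10: ELSE → 33
ticket_id=11: team='sec' → 22
ticket_id=12: ELSE → 33
ticket_id=13: team='infra' → 6
ticket_id=14: team='sec' → 22
ticket_id=15: team='net' → 43
ticket_id=16: team='app' → 47
ticket_id=17: ELSE → 33
ticket_id=18: ELSE → 33
ticket_id=19: team='sec' → 22
ticket_id=20: team='net' → 43

33, 22, 33, 6, 22, 43, 47, 33, 33, 22, 43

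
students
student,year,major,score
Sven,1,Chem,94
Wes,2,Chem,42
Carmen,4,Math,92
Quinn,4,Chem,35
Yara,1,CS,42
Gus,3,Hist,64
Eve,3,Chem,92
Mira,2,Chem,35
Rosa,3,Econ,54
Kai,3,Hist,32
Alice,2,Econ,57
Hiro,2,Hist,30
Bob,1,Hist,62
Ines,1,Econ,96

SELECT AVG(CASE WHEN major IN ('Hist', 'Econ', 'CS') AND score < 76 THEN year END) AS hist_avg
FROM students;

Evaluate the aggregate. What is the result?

2.1428571429

student=Sven: ✗
student=Wes: ✗
student=Carmen: ✗
student=Quinn: ✗
student=Yara: ✓ → 1
student=Gus: ✓ → 3
student=Eve: ✗
student=Mira: ✗
student=Rosa: ✓ → 3
student=Kai: ✓ → 3
student=Alice: ✓ → 2
student=Hiro: ✓ → 2
student=Bob: ✓ → 1
student=Ines: ✗
hist_avg = (1 + 3 + 3 + 3 + 2 + 2 + 1) / 7 = 2.1428571429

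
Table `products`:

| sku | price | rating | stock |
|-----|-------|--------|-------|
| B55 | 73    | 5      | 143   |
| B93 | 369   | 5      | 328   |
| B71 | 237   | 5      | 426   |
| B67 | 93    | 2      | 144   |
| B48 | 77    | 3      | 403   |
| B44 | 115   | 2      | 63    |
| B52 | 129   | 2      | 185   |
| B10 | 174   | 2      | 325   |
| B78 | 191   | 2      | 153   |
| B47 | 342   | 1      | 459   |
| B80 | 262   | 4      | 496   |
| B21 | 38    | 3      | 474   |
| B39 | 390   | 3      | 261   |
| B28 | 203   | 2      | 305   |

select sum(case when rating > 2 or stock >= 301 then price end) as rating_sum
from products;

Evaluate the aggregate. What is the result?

2165

sku=B55: ✓ → 73
sku=B93: ✓ → 369
sku=B71: ✓ → 237
sku=B67: ✗
sku=B48: ✓ → 77
sku=B44: ✗
sku=B52: ✗
sku=B10: ✓ → 174
sku=B78: ✗
sku=B47: ✓ → 342
sku=B80: ✓ → 262
sku=B21: ✓ → 38
sku=B39: ✓ → 390
sku=B28: ✓ → 203
rating_sum = 73 + 369 + 237 + 77 + 174 + 342 + 262 + 38 + 390 + 203 = 2165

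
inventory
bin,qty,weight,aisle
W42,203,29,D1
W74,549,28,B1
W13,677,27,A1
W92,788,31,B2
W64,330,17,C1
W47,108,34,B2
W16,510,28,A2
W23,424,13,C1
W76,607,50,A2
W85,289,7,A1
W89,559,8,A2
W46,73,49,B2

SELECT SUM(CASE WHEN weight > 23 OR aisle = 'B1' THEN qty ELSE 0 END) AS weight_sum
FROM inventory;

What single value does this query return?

3515

bin=W42: ✓ → 203
bin=W74: ✓ → 549
bin=W13: ✓ → 677
bin=W92: ✓ → 788
bin=W64: ✗
bin=W47: ✓ → 108
bin=W16: ✓ → 510
bin=W23: ✗
bin=W76: ✓ → 607
bin=W85: ✗
bin=W89: ✗
bin=W46: ✓ → 73
weight_sum = 203 + 549 + 677 + 788 + 108 + 510 + 607 + 73 = 3515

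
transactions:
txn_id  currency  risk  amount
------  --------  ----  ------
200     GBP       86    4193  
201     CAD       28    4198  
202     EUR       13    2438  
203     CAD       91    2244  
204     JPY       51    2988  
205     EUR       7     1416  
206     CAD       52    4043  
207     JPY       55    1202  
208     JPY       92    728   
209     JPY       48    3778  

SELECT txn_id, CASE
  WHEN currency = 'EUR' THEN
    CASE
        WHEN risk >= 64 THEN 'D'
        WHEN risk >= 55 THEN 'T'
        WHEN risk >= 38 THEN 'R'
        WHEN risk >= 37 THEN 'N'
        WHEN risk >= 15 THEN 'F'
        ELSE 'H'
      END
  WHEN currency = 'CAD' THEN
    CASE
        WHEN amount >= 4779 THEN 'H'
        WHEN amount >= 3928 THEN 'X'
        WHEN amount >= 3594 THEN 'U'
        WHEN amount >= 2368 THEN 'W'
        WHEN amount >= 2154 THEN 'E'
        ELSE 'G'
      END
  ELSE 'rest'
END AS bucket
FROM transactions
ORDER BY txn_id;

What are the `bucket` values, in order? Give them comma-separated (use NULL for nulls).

txn_id=200: currency='GBP' → outer ELSE → rest
txn_id=201: currency='CAD' → inner[amount >= 3928] → X
txn_id=202: currency='EUR' → inner[ELSE] → H
txn_id=203: currency='CAD' → inner[amount >= 2154] → E
txn_id=204: currency='JPY' → outer ELSE → rest
txn_id=205: currency='EUR' → inner[ELSE] → H
txn_id=206: currency='CAD' → inner[amount >= 3928] → X
txn_id=207: currency='JPY' → outer ELSE → rest
txn_id=208: currency='JPY' → outer ELSE → rest
txn_id=209: currency='JPY' → outer ELSE → rest

rest, X, H, E, rest, H, X, rest, rest, rest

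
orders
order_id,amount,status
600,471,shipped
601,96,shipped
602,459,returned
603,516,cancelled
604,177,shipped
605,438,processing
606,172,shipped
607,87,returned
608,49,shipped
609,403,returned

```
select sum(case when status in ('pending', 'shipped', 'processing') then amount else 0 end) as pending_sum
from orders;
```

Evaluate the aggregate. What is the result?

1403

order_id=600: ✓ → 471
order_id=601: ✓ → 96
order_id=602: ✗
order_id=603: ✗
order_id=604: ✓ → 177
order_id=605: ✓ → 438
order_id=606: ✓ → 172
order_id=607: ✗
order_id=608: ✓ → 49
order_id=609: ✗
pending_sum = 471 + 96 + 177 + 438 + 172 + 49 = 1403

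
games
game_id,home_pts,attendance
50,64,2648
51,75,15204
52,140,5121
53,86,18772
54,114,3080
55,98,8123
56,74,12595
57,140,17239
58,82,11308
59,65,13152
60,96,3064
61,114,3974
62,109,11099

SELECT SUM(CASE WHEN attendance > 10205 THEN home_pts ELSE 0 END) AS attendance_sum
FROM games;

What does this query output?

631

game_id=50: ✗
game_id=51: ✓ → 75
game_id=52: ✗
game_id=53: ✓ → 86
game_id=54: ✗
game_id=55: ✗
game_id=56: ✓ → 74
game_id=57: ✓ → 140
game_id=58: ✓ → 82
game_id=59: ✓ → 65
game_id=60: ✗
game_id=61: ✗
game_id=62: ✓ → 109
attendance_sum = 75 + 86 + 74 + 140 + 82 + 65 + 109 = 631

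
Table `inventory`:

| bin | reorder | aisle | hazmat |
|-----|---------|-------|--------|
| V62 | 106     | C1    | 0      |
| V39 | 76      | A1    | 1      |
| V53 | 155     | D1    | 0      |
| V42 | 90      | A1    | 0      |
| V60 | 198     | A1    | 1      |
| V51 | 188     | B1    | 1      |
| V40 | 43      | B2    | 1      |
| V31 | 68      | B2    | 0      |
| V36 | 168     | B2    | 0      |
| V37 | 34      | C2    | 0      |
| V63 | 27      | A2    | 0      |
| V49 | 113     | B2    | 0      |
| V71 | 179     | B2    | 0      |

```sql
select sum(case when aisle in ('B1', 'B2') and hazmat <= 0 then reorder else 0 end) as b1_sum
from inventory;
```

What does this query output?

bin=V62: ✗
bin=V39: ✗
bin=V53: ✗
bin=V42: ✗
bin=V60: ✗
bin=V51: ✗
bin=V40: ✗
bin=V31: ✓ → 68
bin=V36: ✓ → 168
bin=V37: ✗
bin=V63: ✗
bin=V49: ✓ → 113
bin=V71: ✓ → 179
b1_sum = 68 + 168 + 113 + 179 = 528

528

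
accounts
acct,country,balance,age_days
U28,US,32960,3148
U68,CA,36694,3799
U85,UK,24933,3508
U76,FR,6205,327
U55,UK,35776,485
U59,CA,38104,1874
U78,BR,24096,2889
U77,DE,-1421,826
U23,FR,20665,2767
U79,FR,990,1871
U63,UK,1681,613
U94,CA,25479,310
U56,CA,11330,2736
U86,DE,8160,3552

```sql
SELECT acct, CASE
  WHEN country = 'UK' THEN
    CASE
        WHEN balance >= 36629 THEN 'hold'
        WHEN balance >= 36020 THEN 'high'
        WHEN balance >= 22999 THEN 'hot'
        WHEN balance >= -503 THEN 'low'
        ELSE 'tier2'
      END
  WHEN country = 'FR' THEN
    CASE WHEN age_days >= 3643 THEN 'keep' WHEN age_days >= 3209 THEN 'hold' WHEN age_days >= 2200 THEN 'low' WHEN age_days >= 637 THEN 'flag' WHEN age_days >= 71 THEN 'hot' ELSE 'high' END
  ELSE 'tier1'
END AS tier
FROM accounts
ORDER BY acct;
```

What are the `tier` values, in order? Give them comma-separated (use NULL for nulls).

acct=U23: country='FR' → inner[age_days >= 2200] → low
acct=U28: country='US' → outer ELSE → tier1
acct=U55: country='UK' → inner[balance >= 22999] → hot
acct=U56: country='CA' → outer ELSE → tier1
acct=U59: country='CA' → outer ELSE → tier1
acct=U63: country='UK' → inner[balance >= -503] → low
acct=U68: country='CA' → outer ELSE → tier1
acct=U76: country='FR' → inner[age_days >= 71] → hot
acct=U77: country='DE' → outer ELSE → tier1
acct=U78: country='BR' → outer ELSE → tier1
acct=U79: country='FR' → inner[age_days >= 637] → flag
acct=U85: country='UK' → inner[balance >= 22999] → hot
acct=U86: country='DE' → outer ELSE → tier1
acct=U94: country='CA' → outer ELSE → tier1

low, tier1, hot, tier1, tier1, low, tier1, hot, tier1, tier1, flag, hot, tier1, tier1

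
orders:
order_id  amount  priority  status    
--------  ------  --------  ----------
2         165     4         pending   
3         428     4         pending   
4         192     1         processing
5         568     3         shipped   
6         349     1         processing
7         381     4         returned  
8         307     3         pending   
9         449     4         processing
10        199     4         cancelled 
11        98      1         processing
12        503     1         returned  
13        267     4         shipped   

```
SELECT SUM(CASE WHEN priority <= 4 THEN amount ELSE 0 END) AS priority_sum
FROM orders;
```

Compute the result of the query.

3906

order_id=2: ✓ → 165
order_id=3: ✓ → 428
order_id=4: ✓ → 192
order_id=5: ✓ → 568
order_id=6: ✓ → 349
order_id=7: ✓ → 381
order_id=8: ✓ → 307
order_id=9: ✓ → 449
order_id=10: ✓ → 199
order_id=11: ✓ → 98
order_id=12: ✓ → 503
order_id=13: ✓ → 267
priority_sum = 165 + 428 + 192 + 568 + 349 + 381 + 307 + 449 + 199 + 98 + 503 + 267 = 3906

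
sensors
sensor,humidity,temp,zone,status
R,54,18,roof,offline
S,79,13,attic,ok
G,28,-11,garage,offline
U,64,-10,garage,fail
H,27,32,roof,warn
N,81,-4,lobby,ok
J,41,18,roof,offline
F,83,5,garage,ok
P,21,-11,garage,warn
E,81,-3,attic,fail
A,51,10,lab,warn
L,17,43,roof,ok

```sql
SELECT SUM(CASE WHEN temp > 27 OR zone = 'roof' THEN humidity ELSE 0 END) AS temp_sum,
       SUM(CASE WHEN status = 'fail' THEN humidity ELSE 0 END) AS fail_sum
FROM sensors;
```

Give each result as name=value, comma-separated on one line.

[temp_sum: temp > 27 OR zone = 'roof']
sensor=R: ✓ → 54
sensor=S: ✗
sensor=G: ✗
sensor=U: ✗
sensor=H: ✓ → 27
sensor=N: ✗
sensor=J: ✓ → 41
sensor=F: ✗
sensor=P: ✗
sensor=E: ✗
sensor=A: ✗
sensor=L: ✓ → 17
temp_sum = 54 + 27 + 41 + 17 = 139
—
[fail_sum: status = 'fail']
sensor=R: ✗
sensor=S: ✗
sensor=G: ✗
sensor=U: ✓ → 64
sensor=H: ✗
sensor=N: ✗
sensor=J: ✗
sensor=F: ✗
sensor=P: ✗
sensor=E: ✓ → 81
sensor=A: ✗
sensor=L: ✗
fail_sum = 64 + 81 = 145

temp_sum=139, fail_sum=145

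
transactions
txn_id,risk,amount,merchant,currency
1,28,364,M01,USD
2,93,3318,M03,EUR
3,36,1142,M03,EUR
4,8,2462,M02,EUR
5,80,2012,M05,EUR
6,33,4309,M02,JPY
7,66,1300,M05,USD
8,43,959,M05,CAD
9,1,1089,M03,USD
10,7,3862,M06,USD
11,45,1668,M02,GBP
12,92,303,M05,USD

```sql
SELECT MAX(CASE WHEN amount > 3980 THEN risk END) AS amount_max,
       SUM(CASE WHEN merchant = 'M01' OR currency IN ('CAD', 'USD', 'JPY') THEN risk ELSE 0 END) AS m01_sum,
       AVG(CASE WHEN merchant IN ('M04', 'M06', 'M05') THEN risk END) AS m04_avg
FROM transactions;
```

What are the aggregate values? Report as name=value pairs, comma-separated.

[amount_max: amount > 3980]
txn_id=1: ✗
txn_id=2: ✗
txn_id=3: ✗
txn_id=4: ✗
txn_id=5: ✗
txn_id=6: ✓ → 33
txn_id=7: ✗
txn_id=8: ✗
txn_id=9: ✗
txn_id=10: ✗
txn_id=11: ✗
txn_id=12: ✗
amount_max = MAX(33) = 33
—
[m01_sum: merchant = 'M01' OR currency IN ('CAD', 'USD', 'JPY')]
txn_id=1: ✓ → 28
txn_id=2: ✗
txn_id=3: ✗
txn_id=4: ✗
txn_id=5: ✗
txn_id=6: ✓ → 33
txn_id=7: ✓ → 66
txn_id=8: ✓ → 43
txn_id=9: ✓ → 1
txn_id=10: ✓ → 7
txn_id=11: ✗
txn_id=12: ✓ → 92
m01_sum = 28 + 33 + 66 + 43 + 1 + 7 + 92 = 270
—
[m04_avg: merchant IN ('M04', 'M06', 'M05')]
txn_id=1: ✗
txn_id=2: ✗
txn_id=3: ✗
txn_id=4: ✗
txn_id=5: ✓ → 80
txn_id=6: ✗
txn_id=7: ✓ → 66
txn_id=8: ✓ → 43
txn_id=9: ✗
txn_id=10: ✓ → 7
txn_id=11: ✗
txn_id=12: ✓ → 92
m04_avg = (80 + 66 + 43 + 7 + 92) / 5 = 57.6

amount_max=33, m01_sum=270, m04_avg=57.6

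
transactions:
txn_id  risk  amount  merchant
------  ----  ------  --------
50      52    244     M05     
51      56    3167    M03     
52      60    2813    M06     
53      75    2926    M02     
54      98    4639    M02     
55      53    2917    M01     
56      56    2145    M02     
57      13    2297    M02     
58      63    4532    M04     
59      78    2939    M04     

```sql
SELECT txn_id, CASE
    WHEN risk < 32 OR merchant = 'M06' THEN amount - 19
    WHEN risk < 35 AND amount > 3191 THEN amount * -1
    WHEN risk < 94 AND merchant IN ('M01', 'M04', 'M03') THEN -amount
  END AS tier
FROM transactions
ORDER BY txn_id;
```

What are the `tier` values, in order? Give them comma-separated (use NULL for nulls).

NULL, -3167, 2794, NULL, NULL, -2917, NULL, 2278, -4532, -2939

txn_id=50: (no match → NULL) → NULL
txn_id=51: risk < 94 AND merchant IN ('M01', 'M04', 'M03') → -3167
txn_id=52: risk < 32 OR merchant = 'M06' → 2794
txn_id=53: (no match → NULL) → NULL
txn_id=54: (no match → NULL) → NULL
txn_id=55: risk < 94 AND merchant IN ('M01', 'M04', 'M03') → -2917
txn_id=56: (no match → NULL) → NULL
txn_id=57: risk < 32 OR merchant = 'M06' → 2278
txn_id=58: risk < 94 AND merchant IN ('M01', 'M04', 'M03') → -4532
txn_id=59: risk < 94 AND merchant IN ('M01', 'M04', 'M03') → -2939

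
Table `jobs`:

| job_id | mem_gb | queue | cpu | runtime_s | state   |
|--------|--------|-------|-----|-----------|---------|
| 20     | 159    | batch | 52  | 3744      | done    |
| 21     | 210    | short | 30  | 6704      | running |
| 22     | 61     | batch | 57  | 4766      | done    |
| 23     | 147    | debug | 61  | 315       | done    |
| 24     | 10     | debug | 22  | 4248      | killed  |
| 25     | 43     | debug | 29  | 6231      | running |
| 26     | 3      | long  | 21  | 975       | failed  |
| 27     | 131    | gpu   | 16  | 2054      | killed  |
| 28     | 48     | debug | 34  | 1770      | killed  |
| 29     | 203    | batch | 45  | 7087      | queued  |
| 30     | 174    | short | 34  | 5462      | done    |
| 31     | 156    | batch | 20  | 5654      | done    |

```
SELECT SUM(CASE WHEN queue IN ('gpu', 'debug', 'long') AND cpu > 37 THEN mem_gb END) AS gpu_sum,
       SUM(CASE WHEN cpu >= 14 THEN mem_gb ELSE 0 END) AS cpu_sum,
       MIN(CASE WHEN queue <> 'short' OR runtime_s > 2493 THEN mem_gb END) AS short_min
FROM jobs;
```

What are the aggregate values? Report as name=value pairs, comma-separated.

[gpu_sum: queue IN ('gpu', 'debug', 'long') AND cpu > 37]
job_id=20: ✗
job_id=21: ✗
job_id=22: ✗
job_id=23: ✓ → 147
job_id=24: ✗
job_id=25: ✗
job_id=26: ✗
job_id=27: ✗
job_id=28: ✗
job_id=29: ✗
job_id=30: ✗
job_id=31: ✗
gpu_sum = 147
—
[cpu_sum: cpu >= 14]
job_id=20: ✓ → 159
job_id=21: ✓ → 210
job_id=22: ✓ → 61
job_id=23: ✓ → 147
job_id=24: ✓ → 10
job_id=25: ✓ → 43
job_id=26: ✓ → 3
job_id=27: ✓ → 131
job_id=28: ✓ → 48
job_id=29: ✓ → 203
job_id=30: ✓ → 174
job_id=31: ✓ → 156
cpu_sum = 159 + 210 + 61 + 147 + 10 + 43 + 3 + 131 + 48 + 203 + 174 + 156 = 1345
—
[short_min: queue <> 'short' OR runtime_s > 2493]
job_id=20: ✓ → 159
job_id=21: ✓ → 210
job_id=22: ✓ → 61
job_id=23: ✓ → 147
job_id=24: ✓ → 10
job_id=25: ✓ → 43
job_id=26: ✓ → 3
job_id=27: ✓ → 131
job_id=28: ✓ → 48
job_id=29: ✓ → 203
job_id=30: ✓ → 174
job_id=31: ✓ → 156
short_min = MIN(159, 210, 61, 147, 10, 43, 3, 131, 48, 203, 174, 156) = 3

gpu_sum=147, cpu_sum=1345, short_min=3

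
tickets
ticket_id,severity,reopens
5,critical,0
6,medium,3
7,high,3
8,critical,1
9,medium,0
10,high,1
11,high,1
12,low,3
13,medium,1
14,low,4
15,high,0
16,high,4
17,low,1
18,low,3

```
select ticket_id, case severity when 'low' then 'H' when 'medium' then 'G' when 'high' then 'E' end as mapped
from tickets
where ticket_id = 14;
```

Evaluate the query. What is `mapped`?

ticket_id = 14: severity=low, reopens=4.
severity='low' → true → H

H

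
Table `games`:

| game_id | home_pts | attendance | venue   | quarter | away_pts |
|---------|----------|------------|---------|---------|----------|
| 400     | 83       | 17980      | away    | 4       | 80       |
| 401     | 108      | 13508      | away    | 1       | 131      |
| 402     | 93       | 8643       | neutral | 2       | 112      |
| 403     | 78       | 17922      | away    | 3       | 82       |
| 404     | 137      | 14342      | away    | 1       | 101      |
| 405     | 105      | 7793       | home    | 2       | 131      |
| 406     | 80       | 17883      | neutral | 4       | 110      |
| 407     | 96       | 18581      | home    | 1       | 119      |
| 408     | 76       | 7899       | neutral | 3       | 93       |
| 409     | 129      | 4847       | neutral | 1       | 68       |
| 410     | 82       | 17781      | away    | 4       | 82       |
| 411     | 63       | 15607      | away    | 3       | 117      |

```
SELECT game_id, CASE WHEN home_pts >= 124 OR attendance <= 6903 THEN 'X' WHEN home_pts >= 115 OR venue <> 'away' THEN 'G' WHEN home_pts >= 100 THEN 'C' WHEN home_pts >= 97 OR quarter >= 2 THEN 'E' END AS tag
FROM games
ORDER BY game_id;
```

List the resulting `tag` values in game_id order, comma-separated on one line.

game_id=400: home_pts >= 97 OR quarter >= 2 → E
game_id=401: home_pts >= 100 → C
game_id=402: home_pts >= 115 OR venue <> 'away' → G
game_id=403: home_pts >= 97 OR quarter >= 2 → E
game_id=404: home_pts >= 124 OR attendance <= 6903 → X
game_id=405: home_pts >= 115 OR venue <> 'away' → G
game_id=406: home_pts >= 115 OR venue <> 'away' → G
game_id=407: home_pts >= 115 OR venue <> 'away' → G
game_id=408: home_pts >= 115 OR venue <> 'away' → G
game_id=409: home_pts >= 124 OR attendance <= 6903 → X
game_id=410: home_pts >= 97 OR quarter >= 2 → E
game_id=411: home_pts >= 97 OR quarter >= 2 → E

E, C, G, E, X, G, G, G, G, X, E, E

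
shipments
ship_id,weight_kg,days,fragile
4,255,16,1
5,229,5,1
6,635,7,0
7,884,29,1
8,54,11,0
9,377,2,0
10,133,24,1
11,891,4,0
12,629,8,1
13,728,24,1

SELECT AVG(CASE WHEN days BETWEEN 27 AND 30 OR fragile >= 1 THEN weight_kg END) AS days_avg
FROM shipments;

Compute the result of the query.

ship_id=4: ✓ → 255
ship_id=5: ✓ → 229
ship_id=6: ✗
ship_id=7: ✓ → 884
ship_id=8: ✗
ship_id=9: ✗
ship_id=10: ✓ → 133
ship_id=11: ✗
ship_id=12: ✓ → 629
ship_id=13: ✓ → 728
days_avg = (255 + 229 + 884 + 133 + 629 + 728) / 6 = 476.3333333333

476.3333333333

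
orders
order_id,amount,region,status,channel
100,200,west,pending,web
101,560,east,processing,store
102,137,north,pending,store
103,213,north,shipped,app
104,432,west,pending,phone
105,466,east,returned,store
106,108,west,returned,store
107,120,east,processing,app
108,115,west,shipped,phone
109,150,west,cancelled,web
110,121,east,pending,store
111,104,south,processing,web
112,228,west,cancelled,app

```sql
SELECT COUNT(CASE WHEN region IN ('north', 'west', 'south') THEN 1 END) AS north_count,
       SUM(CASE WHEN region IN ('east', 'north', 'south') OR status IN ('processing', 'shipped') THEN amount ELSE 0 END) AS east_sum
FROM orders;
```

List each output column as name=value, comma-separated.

north_count=9, east_sum=1836

[north_count: region IN ('north', 'west', 'south')]
order_id=100: ✓ → 1
order_id=101: ✗
order_id=102: ✓ → 1
order_id=103: ✓ → 1
order_id=104: ✓ → 1
order_id=105: ✗
order_id=106: ✓ → 1
order_id=107: ✗
order_id=108: ✓ → 1
order_id=109: ✓ → 1
order_id=110: ✗
order_id=111: ✓ → 1
order_id=112: ✓ → 1
north_count = COUNT(1, 1, 1, 1, 1, 1, 1, 1, 1) = 9
—
[east_sum: region IN ('east', 'north', 'south') OR status IN ('processing', 'shipped')]
order_id=100: ✗
order_id=101: ✓ → 560
order_id=102: ✓ → 137
order_id=103: ✓ → 213
order_id=104: ✗
order_id=105: ✓ → 466
order_id=106: ✗
order_id=107: ✓ → 120
order_id=108: ✓ → 115
order_id=109: ✗
order_id=110: ✓ → 121
order_id=111: ✓ → 104
order_id=112: ✗
east_sum = 560 + 137 + 213 + 466 + 120 + 115 + 121 + 104 = 1836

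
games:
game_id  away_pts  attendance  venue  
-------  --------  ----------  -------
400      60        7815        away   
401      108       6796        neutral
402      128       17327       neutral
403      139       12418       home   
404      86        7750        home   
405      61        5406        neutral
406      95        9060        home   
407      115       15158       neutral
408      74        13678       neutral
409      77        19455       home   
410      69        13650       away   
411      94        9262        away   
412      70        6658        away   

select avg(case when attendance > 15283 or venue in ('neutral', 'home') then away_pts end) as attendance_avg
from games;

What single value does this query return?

98.1111111111

game_id=400: ✗
game_id=401: ✓ → 108
game_id=402: ✓ → 128
game_id=403: ✓ → 139
game_id=404: ✓ → 86
game_id=405: ✓ → 61
game_id=406: ✓ → 95
game_id=407: ✓ → 115
game_id=408: ✓ → 74
game_id=409: ✓ → 77
game_id=410: ✗
game_id=411: ✗
game_id=412: ✗
attendance_avg = (108 + 128 + 139 + 86 + 61 + 95 + 115 + 74 + 77) / 9 = 98.1111111111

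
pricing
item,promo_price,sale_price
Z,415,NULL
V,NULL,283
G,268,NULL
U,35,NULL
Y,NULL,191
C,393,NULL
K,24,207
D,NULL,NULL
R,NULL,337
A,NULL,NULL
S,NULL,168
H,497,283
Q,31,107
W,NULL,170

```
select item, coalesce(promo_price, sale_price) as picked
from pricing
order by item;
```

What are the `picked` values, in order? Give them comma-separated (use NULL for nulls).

item=A: promo_price=NULL, sale_price=NULL (all NULL) → NULL
item=C: promo_price=393 → 393
item=D: promo_price=NULL, sale_price=NULL (all NULL) → NULL
item=G: promo_price=268 → 268
item=H: promo_price=497 → 497
item=K: promo_price=24 → 24
item=Q: promo_price=31 → 31
item=R: promo_price=NULL, sale_price=337 → 337
item=S: promo_price=NULL, sale_price=168 → 168
item=U: promo_price=35 → 35
item=V: promo_price=NULL, sale_price=283 → 283
item=W: promo_price=NULL, sale_price=170 → 170
item=Y: promo_price=NULL, sale_price=191 → 191
item=Z: promo_price=415 → 415

NULL, 393, NULL, 268, 497, 24, 31, 337, 168, 35, 283, 170, 191, 415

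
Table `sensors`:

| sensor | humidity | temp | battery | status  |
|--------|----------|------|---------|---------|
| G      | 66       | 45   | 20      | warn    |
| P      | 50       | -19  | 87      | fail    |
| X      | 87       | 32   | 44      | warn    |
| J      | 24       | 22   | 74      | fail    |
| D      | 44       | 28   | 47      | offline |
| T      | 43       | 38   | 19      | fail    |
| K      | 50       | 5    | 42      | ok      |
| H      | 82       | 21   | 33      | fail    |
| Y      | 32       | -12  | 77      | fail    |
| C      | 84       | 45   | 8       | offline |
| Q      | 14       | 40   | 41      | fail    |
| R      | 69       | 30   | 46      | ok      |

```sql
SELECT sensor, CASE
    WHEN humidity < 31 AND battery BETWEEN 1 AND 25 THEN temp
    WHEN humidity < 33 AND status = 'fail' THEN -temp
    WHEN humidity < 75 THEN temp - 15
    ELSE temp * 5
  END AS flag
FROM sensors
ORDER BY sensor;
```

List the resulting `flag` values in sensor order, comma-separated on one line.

225, 13, 30, 105, -22, -10, -34, -40, 15, 23, 160, 12

sensor=C: ELSE → 225
sensor=D: humidity < 75 → 13
sensor=G: humidity < 75 → 30
sensor=H: ELSE → 105
sensor=J: humidity < 33 AND status = 'fail' → -22
sensor=K: humidity < 75 → -10
sensor=P: humidity < 75 → -34
sensor=Q: humidity < 33 AND status = 'fail' → -40
sensor=R: humidity < 75 → 15
sensor=T: humidity < 75 → 23
sensor=X: ELSE → 160
sensor=Y: humidity < 33 AND status = 'fail' → 12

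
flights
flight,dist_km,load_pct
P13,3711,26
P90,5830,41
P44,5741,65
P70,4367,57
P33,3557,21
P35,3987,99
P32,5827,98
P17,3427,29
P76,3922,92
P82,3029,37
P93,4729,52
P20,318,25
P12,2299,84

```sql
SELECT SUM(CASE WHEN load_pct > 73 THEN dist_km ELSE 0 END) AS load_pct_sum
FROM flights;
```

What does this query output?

flight=P13: ✗
flight=P90: ✗
flight=P44: ✗
flight=P70: ✗
flight=P33: ✗
flight=P35: ✓ → 3987
flight=P32: ✓ → 5827
flight=P17: ✗
flight=P76: ✓ → 3922
flight=P82: ✗
flight=P93: ✗
flight=P20: ✗
flight=P12: ✓ → 2299
load_pct_sum = 3987 + 5827 + 3922 + 2299 = 16035

16035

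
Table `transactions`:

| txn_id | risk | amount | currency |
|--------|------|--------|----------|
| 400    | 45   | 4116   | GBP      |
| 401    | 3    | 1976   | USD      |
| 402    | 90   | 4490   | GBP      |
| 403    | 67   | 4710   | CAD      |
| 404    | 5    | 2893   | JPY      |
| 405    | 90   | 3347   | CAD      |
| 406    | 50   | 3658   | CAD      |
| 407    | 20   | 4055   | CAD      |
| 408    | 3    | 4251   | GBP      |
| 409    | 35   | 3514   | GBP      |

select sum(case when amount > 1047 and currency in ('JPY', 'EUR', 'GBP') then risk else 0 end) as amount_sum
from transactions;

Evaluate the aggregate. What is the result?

txn_id=400: ✓ → 45
txn_id=401: ✗
txn_id=402: ✓ → 90
txn_id=403: ✗
txn_id=404: ✓ → 5
txn_id=405: ✗
txn_id=406: ✗
txn_id=407: ✗
txn_id=408: ✓ → 3
txn_id=409: ✓ → 35
amount_sum = 45 + 90 + 5 + 3 + 35 = 178

178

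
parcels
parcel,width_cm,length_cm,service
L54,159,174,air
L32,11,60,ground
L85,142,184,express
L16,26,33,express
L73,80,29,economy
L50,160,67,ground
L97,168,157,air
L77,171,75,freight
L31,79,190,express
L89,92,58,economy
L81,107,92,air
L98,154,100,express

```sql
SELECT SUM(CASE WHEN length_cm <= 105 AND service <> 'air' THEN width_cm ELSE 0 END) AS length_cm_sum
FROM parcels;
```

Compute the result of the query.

parcel=L54: ✗
parcel=L32: ✓ → 11
parcel=L85: ✗
parcel=L16: ✓ → 26
parcel=L73: ✓ → 80
parcel=L50: ✓ → 160
parcel=L97: ✗
parcel=L77: ✓ → 171
parcel=L31: ✗
parcel=L89: ✓ → 92
parcel=L81: ✗
parcel=L98: ✓ → 154
length_cm_sum = 11 + 26 + 80 + 160 + 171 + 92 + 154 = 694

694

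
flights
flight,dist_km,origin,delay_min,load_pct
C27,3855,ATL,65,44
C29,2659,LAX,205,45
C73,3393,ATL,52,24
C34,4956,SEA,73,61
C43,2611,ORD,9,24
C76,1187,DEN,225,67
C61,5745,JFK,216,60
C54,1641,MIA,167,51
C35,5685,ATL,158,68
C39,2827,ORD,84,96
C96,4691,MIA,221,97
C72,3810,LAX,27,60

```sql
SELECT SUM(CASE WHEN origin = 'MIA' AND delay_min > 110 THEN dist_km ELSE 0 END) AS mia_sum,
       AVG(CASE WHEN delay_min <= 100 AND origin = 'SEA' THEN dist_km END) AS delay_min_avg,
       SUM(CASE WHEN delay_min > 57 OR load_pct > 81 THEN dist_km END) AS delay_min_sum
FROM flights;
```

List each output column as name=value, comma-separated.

mia_sum=6332, delay_min_avg=4956, delay_min_sum=33246

[mia_sum: origin = 'MIA' AND delay_min > 110]
flight=C27: ✗
flight=C29: ✗
flight=C73: ✗
flight=C34: ✗
flight=C43: ✗
flight=C76: ✗
flight=C61: ✗
flight=C54: ✓ → 1641
flight=C35: ✗
flight=C39: ✗
flight=C96: ✓ → 4691
flight=C72: ✗
mia_sum = 1641 + 4691 = 6332
—
[delay_min_avg: delay_min <= 100 AND origin = 'SEA']
flight=C27: ✗
flight=C29: ✗
flight=C73: ✗
flight=C34: ✓ → 4956
flight=C43: ✗
flight=C76: ✗
flight=C61: ✗
flight=C54: ✗
flight=C35: ✗
flight=C39: ✗
flight=C96: ✗
flight=C72: ✗
delay_min_avg = 4956
—
[delay_min_sum: delay_min > 57 OR load_pct > 81]
flight=C27: ✓ → 3855
flight=C29: ✓ → 2659
flight=C73: ✗
flight=C34: ✓ → 4956
flight=C43: ✗
flight=C76: ✓ → 1187
flight=C61: ✓ → 5745
flight=C54: ✓ → 1641
flight=C35: ✓ → 5685
flight=C39: ✓ → 2827
flight=C96: ✓ → 4691
flight=C72: ✗
delay_min_sum = 3855 + 2659 + 4956 + 1187 + 5745 + 1641 + 5685 + 2827 + 4691 = 33246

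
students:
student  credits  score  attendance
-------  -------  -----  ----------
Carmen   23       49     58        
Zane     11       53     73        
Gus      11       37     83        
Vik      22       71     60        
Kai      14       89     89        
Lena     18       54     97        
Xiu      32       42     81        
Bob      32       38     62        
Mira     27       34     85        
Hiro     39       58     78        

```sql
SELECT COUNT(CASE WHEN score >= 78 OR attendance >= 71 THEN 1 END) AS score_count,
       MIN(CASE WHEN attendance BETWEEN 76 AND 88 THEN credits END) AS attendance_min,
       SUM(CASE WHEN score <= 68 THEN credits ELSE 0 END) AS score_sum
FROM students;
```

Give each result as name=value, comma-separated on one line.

score_count=7, attendance_min=11, score_sum=193

[score_count: score >= 78 OR attendance >= 71]
student=Carmen: ✗
student=Zane: ✓ → 1
student=Gus: ✓ → 1
student=Vik: ✗
student=Kai: ✓ → 1
student=Lena: ✓ → 1
student=Xiu: ✓ → 1
student=Bob: ✗
student=Mira: ✓ → 1
student=Hiro: ✓ → 1
score_count = COUNT(1, 1, 1, 1, 1, 1, 1) = 7
—
[attendance_min: attendance BETWEEN 76 AND 88]
student=Carmen: ✗
student=Zane: ✗
student=Gus: ✓ → 11
student=Vik: ✗
student=Kai: ✗
student=Lena: ✗
student=Xiu: ✓ → 32
student=Bob: ✗
student=Mira: ✓ → 27
student=Hiro: ✓ → 39
attendance_min = MIN(11, 32, 27, 39) = 11
—
[score_sum: score <= 68]
student=Carmen: ✓ → 23
student=Zane: ✓ → 11
student=Gus: ✓ → 11
student=Vik: ✗
student=Kai: ✗
student=Lena: ✓ → 18
student=Xiu: ✓ → 32
student=Bob: ✓ → 32
student=Mira: ✓ → 27
student=Hiro: ✓ → 39
score_sum = 23 + 11 + 11 + 18 + 32 + 32 + 27 + 39 = 193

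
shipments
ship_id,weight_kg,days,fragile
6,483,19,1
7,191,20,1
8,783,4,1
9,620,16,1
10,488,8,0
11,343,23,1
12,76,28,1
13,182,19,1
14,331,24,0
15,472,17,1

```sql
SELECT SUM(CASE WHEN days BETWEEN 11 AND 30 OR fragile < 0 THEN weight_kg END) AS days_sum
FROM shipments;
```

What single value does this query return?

2698

ship_id=6: ✓ → 483
ship_id=7: ✓ → 191
ship_id=8: ✗
ship_id=9: ✓ → 620
ship_id=10: ✗
ship_id=11: ✓ → 343
ship_id=12: ✓ → 76
ship_id=13: ✓ → 182
ship_id=14: ✓ → 331
ship_id=15: ✓ → 472
days_sum = 483 + 191 + 620 + 343 + 76 + 182 + 331 + 472 = 2698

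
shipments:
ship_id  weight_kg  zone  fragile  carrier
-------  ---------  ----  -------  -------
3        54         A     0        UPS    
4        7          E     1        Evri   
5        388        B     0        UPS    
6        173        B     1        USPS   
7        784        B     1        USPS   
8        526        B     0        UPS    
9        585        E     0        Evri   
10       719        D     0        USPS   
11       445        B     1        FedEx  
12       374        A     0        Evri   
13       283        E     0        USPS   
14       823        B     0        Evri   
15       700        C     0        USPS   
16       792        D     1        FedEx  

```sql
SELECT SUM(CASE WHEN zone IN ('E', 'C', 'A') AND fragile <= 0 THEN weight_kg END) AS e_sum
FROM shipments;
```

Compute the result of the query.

1996

ship_id=3: ✓ → 54
ship_id=4: ✗
ship_id=5: ✗
ship_id=6: ✗
ship_id=7: ✗
ship_id=8: ✗
ship_id=9: ✓ → 585
ship_id=10: ✗
ship_id=11: ✗
ship_id=12: ✓ → 374
ship_id=13: ✓ → 283
ship_id=14: ✗
ship_id=15: ✓ → 700
ship_id=16: ✗
e_sum = 54 + 585 + 374 + 283 + 700 = 1996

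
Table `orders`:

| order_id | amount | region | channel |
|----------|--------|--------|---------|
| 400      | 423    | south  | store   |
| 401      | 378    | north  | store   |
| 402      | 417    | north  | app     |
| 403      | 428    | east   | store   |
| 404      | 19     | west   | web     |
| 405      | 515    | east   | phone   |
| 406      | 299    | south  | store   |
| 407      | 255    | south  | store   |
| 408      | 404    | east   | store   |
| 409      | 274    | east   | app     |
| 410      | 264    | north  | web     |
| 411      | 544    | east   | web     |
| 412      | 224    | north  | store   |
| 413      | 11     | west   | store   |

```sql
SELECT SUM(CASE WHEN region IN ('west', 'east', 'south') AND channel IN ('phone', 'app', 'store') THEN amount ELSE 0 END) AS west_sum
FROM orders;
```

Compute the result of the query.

2609

order_id=400: ✓ → 423
order_id=401: ✗
order_id=402: ✗
order_id=403: ✓ → 428
order_id=404: ✗
order_id=405: ✓ → 515
order_id=406: ✓ → 299
order_id=407: ✓ → 255
order_id=408: ✓ → 404
order_id=409: ✓ → 274
order_id=410: ✗
order_id=411: ✗
order_id=412: ✗
order_id=413: ✓ → 11
west_sum = 423 + 428 + 515 + 299 + 255 + 404 + 274 + 11 = 2609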